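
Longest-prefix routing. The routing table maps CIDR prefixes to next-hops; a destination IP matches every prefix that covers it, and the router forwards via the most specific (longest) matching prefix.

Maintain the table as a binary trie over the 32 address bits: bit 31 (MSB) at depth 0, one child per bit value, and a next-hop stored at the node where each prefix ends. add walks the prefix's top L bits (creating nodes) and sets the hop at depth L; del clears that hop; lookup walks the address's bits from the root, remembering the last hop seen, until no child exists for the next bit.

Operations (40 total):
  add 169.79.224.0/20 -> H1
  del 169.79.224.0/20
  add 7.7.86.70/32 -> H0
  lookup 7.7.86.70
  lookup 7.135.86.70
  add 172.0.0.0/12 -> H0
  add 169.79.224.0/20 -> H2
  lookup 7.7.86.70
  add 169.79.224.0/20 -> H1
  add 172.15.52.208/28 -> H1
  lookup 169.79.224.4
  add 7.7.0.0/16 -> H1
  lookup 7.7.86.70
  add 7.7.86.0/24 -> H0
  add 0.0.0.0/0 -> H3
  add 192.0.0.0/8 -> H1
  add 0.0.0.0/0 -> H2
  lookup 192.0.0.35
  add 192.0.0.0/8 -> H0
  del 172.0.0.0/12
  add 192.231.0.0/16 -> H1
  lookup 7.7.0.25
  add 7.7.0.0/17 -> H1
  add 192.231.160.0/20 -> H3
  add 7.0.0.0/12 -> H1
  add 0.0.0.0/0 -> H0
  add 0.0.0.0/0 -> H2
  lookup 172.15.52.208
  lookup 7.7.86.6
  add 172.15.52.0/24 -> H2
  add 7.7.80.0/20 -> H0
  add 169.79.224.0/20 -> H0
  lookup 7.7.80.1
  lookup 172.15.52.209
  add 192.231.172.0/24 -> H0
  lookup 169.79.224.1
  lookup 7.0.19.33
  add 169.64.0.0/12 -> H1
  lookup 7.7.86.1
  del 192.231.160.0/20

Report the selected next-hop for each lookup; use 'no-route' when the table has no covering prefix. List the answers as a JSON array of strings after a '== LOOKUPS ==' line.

Process each operation:
  add 169.79.224.0/20 -> H1 at depth 20
  - 169.79.224.0/20 clear@20
  add 7.7.86.70/32 -> H0 at depth 32
  ? 7.7.86.70  path d0:-→d1:-→d2:-→d3:-→d4:-→d5:-→d6:-→d7:-→d8:-→d9:-→d10:-→d11:-→d12:-→d13:-→d14:-→d15:-→d16:-→d17:-→d18:-→d19:-→d20:-→d21:-→d22:-→d23:-→d24:-→d25:-→d26:-→d27:-→d28:-→d29:-→d30:-→d31:-→d32:H0  best=H0
  ? 7.135.86.70  path d0:-→d1:-→d2:-→d3:-→d4:-→d5:-→d6:-→d7:-→d8:-  best=no-route
  add 172.0.0.0/12 -> H0 at depth 12
  add 169.79.224.0/20 -> H2 at depth 20
  ? 7.7.86.70  path d0:-→d1:-→d2:-→d3:-→d4:-→d5:-→d6:-→d7:-→d8:-→d9:-→d10:-→d11:-→d12:-→d13:-→d14:-→d15:-→d16:-→d17:-→d18:-→d19:-→d20:-→d21:-→d22:-→d23:-→d24:-→d25:-→d26:-→d27:-→d28:-→d29:-→d30:-→d31:-→d32:H0  best=H0
  add 169.79.224.0/20 -> H1 at depth 20
  add 172.15.52.208/28 -> H1 at depth 28
  ? 169.79.224.4  path d0:-→d1:-→d2:-→d3:-→d4:-→d5:-→d6:-→d7:-→d8:-→d9:-→d10:-→d11:-→d12:-→d13:-→d14:-→d15:-→d16:-→d17:-→d18:-→d19:-→d20:H1  best=H1
  add 7.7.0.0/16 -> H1 at depth 16
  ? 7.7.86.70  path d0:-→d1:-→d2:-→d3:-→d4:-→d5:-→d6:-→d7:-→d8:-→d9:-→d10:-→d11:-→d12:-→d13:-→d14:-→d15:-→d16:H1→d17:-→d18:-→d19:-→d20:-→d21:-→d22:-→d23:-→d24:-→d25:-→d26:-→d27:-→d28:-→d29:-→d30:-→d31:-→d32:H0  best=H0
  add 7.7.86.0/24 -> H0 at depth 24
  add 0.0.0.0/0 -> H3 at depth 0
  add 192.0.0.0/8 -> H1 at depth 8
  add 0.0.0.0/0 -> H2 at depth 0
  ? 192.0.0.35  path d0:H2→d1:-→d2:-→d3:-→d4:-→d5:-→d6:-→d7:-→d8:H1  best=H1
  add 192.0.0.0/8 -> H0 at depth 8
  - 172.0.0.0/12 clear@12
  add 192.231.0.0/16 -> H1 at depth 16
  ? 7.7.0.25  path d0:H2→d1:-→d2:-→d3:-→d4:-→d5:-→d6:-→d7:-→d8:-→d9:-→d10:-→d11:-→d12:-→d13:-→d14:-→d15:-→d16:H1→d17:-  best=H1
  add 7.7.0.0/17 -> H1 at depth 17
  add 192.231.160.0/20 -> H3 at depth 20
  add 7.0.0.0/12 -> H1 at depth 12
  add 0.0.0.0/0 -> H0 at depth 0
  add 0.0.0.0/0 -> H2 at depth 0
  ? 172.15.52.208  path d0:H2→d1:-→d2:-→d3:-→d4:-→d5:-→d6:-→d7:-→d8:-→d9:-→d10:-→d11:-→d12:-→d13:-→d14:-→d15:-→d16:-→d17:-→d18:-→d19:-→d20:-→d21:-→d22:-→d23:-→d24:-→d25:-→d26:-→d27:-→d28:H1  best=H1
  ? 7.7.86.6  path d0:H2→d1:-→d2:-→d3:-→d4:-→d5:-→d6:-→d7:-→d8:-→d9:-→d10:-→d11:-→d12:H1→d13:-→d14:-→d15:-→d16:H1→d17:H1→d18:-→d19:-→d20:-→d21:-→d22:-→d23:-→d24:H0→d25:-  best=H0
  add 172.15.52.0/24 -> H2 at depth 24
  add 7.7.80.0/20 -> H0 at depth 20
  add 169.79.224.0/20 -> H0 at depth 20
  ? 7.7.80.1  path d0:H2→d1:-→d2:-→d3:-→d4:-→d5:-→d6:-→d7:-→d8:-→d9:-→d10:-→d11:-→d12:H1→d13:-→d14:-→d15:-→d16:H1→d17:H1→d18:-→d19:-→d20:H0→d21:-  best=H0
  ? 172.15.52.209  path d0:H2→d1:-→d2:-→d3:-→d4:-→d5:-→d6:-→d7:-→d8:-→d9:-→d10:-→d11:-→d12:-→d13:-→d14:-→d15:-→d16:-→d17:-→d18:-→d19:-→d20:-→d21:-→d22:-→d23:-→d24:H2→d25:-→d26:-→d27:-→d28:H1  best=H1
  add 192.231.172.0/24 -> H0 at depth 24
  ? 169.79.224.1  path d0:H2→d1:-→d2:-→d3:-→d4:-→d5:-→d6:-→d7:-→d8:-→d9:-→d10:-→d11:-→d12:-→d13:-→d14:-→d15:-→d16:-→d17:-→d18:-→d19:-→d20:H0  best=H0
  ? 7.0.19.33  path d0:H2→d1:-→d2:-→d3:-→d4:-→d5:-→d6:-→d7:-→d8:-→d9:-→d10:-→d11:-→d12:H1→d13:-  best=H1
  add 169.64.0.0/12 -> H1 at depth 12
  ? 7.7.86.1  path d0:H2→d1:-→d2:-→d3:-→d4:-→d5:-→d6:-→d7:-→d8:-→d9:-→d10:-→d11:-→d12:H1→d13:-→d14:-→d15:-→d16:H1→d17:H1→d18:-→d19:-→d20:H0→d21:-→d22:-→d23:-→d24:H0→d25:-  best=H0
  - 192.231.160.0/20 clear@20

== LOOKUPS ==
["H0","no-route","H0","H1","H0","H1","H1","H1","H0","H0","H1","H0","H1","H0"]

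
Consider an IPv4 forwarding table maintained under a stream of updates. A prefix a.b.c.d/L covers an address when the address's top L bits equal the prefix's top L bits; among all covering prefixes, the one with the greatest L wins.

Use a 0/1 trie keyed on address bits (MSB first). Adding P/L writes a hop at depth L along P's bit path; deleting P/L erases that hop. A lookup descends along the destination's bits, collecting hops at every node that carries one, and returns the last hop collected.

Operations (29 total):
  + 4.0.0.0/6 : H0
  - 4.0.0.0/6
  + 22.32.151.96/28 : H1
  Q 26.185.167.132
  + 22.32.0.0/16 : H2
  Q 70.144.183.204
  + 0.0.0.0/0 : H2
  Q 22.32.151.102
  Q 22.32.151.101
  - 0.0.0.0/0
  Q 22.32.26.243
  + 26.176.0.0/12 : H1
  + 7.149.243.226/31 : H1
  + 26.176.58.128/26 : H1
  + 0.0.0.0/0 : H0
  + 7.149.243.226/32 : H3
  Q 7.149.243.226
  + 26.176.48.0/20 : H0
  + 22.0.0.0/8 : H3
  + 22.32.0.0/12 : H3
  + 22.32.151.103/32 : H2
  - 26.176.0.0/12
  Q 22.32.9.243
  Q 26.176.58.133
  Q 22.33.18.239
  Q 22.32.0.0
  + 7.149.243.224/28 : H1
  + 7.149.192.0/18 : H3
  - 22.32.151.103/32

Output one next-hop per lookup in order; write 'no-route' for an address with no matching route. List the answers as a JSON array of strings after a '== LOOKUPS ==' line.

Process each operation:
  add 4.0.0.0/6 -> H0 at depth 6
  - 4.0.0.0/6 clear@6
  add 22.32.151.96/28 -> H1 at depth 28
  Q 26.185.167.132: descend 0001 ; hops seen [∅] ; pick no-route
  add 22.32.0.0/16 -> H2 at depth 16
  Q 70.144.183.204: descend 0 ; hops seen [∅] ; pick no-route
  add 0.0.0.0/0 -> H2 at depth 0
  Q 22.32.151.102: descend 0001011000100000100101110110 ; hops seen [H2,H2,H1] ; pick H1
  Q 22.32.151.101: descend 0001011000100000100101110110 ; hops seen [H2,H2,H1] ; pick H1
  - 0.0.0.0/0 clear@0
  Q 22.32.26.243: descend 0001011000100000 ; hops seen [H2] ; pick H2
  add 26.176.0.0/12 -> H1 at depth 12
  add 7.149.243.226/31 -> H1 at depth 31
  add 26.176.58.128/26 -> H1 at depth 26
  add 0.0.0.0/0 -> H0 at depth 0
  add 7.149.243.226/32 -> H3 at depth 32
  Q 7.149.243.226: descend 00000111100101011111001111100010 ; hops seen [H0,H1,H3] ; pick H3
  add 26.176.48.0/20 -> H0 at depth 20
  add 22.0.0.0/8 -> H3 at depth 8
  add 22.32.0.0/12 -> H3 at depth 12
  add 22.32.151.103/32 -> H2 at depth 32
  - 26.176.0.0/12 clear@12
  Q 22.32.9.243: descend 0001011000100000 ; hops seen [H0,H3,H3,H2] ; pick H2
  Q 26.176.58.133: descend 00011010101100000011101010 ; hops seen [H0,H0,H1] ; pick H1
  Q 22.33.18.239: descend 000101100010000 ; hops seen [H0,H3,H3] ; pick H3
  Q 22.32.0.0: descend 0001011000100000 ; hops seen [H0,H3,H3,H2] ; pick H2
  add 7.149.243.224/28 -> H1 at depth 28
  add 7.149.192.0/18 -> H3 at depth 18
  - 22.32.151.103/32 clear@32

== LOOKUPS ==
["no-route","no-route","H1","H1","H2","H3","H2","H1","H3","H2"]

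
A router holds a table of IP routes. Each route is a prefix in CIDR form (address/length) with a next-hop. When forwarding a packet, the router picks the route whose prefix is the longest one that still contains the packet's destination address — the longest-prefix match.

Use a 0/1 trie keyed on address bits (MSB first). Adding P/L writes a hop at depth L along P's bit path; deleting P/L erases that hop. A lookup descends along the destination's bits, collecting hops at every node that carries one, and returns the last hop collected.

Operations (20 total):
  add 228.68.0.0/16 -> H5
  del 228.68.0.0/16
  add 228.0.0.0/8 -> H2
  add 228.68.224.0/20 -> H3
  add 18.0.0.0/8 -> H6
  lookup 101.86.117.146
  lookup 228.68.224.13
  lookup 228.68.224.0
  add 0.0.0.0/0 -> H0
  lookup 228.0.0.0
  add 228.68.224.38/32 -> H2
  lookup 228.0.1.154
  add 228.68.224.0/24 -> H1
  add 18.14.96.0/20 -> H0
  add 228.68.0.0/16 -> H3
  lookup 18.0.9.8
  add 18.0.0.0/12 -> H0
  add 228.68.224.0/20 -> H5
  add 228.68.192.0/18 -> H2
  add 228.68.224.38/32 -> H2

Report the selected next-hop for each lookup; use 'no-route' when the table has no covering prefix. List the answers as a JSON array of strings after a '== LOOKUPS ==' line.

Trace:
  + 228.68.0.0/16 (H5) depth=16
  del 228.68.0.0/16 (clear depth 16)
  + 228.0.0.0/8 (H2) depth=8
  + 228.68.224.0/20 (H3) depth=20
  + 18.0.0.0/8 (H6) depth=8
  lookup 101.86.117.146: bits 0 walk d0:-→d1:- -> no-route
  lookup 228.68.224.13: bits 11100100010001001110 walk d0:-→d1:-→d2:-→d3:-→d4:-→d5:-→d6:-→d7:-→d8:H2→d9:-→d10:-→d11:-→d12:-→d13:-→d14:-→d15:-→d16:-→d17:-→d18:-→d19:-→d20:H3 -> H3
  lookup 228.68.224.0: bits 11100100010001001110 walk d0:-→d1:-→d2:-→d3:-→d4:-→d5:-→d6:-→d7:-→d8:H2→d9:-→d10:-→d11:-→d12:-→d13:-→d14:-→d15:-→d16:-→d17:-→d18:-→d19:-→d20:H3 -> H3
  + 0.0.0.0/0 (H0) depth=0
  lookup 228.0.0.0: bits 111001000 walk d0:H0→d1:-→d2:-→d3:-→d4:-→d5:-→d6:-→d7:-→d8:H2→d9:- -> H2
  + 228.68.224.38/32 (H2) depth=32
  lookup 228.0.1.154: bits 111001000 walk d0:H0→d1:-→d2:-→d3:-→d4:-→d5:-→d6:-→d7:-→d8:H2→d9:- -> H2
  + 228.68.224.0/24 (H1) depth=24
  + 18.14.96.0/20 (H0) depth=20
  + 228.68.0.0/16 (H3) depth=16
  lookup 18.0.9.8: bits 000100100000 walk d0:H0→d1:-→d2:-→d3:-→d4:-→d5:-→d6:-→d7:-→d8:H6→d9:-→d10:-→d11:-→d12:- -> H6
  + 18.0.0.0/12 (H0) depth=12
  + 228.68.224.0/20 (H5) depth=20
  + 228.68.192.0/18 (H2) depth=18
  + 228.68.224.38/32 (H2) depth=32

== LOOKUPS ==
["no-route","H3","H3","H2","H2","H6"]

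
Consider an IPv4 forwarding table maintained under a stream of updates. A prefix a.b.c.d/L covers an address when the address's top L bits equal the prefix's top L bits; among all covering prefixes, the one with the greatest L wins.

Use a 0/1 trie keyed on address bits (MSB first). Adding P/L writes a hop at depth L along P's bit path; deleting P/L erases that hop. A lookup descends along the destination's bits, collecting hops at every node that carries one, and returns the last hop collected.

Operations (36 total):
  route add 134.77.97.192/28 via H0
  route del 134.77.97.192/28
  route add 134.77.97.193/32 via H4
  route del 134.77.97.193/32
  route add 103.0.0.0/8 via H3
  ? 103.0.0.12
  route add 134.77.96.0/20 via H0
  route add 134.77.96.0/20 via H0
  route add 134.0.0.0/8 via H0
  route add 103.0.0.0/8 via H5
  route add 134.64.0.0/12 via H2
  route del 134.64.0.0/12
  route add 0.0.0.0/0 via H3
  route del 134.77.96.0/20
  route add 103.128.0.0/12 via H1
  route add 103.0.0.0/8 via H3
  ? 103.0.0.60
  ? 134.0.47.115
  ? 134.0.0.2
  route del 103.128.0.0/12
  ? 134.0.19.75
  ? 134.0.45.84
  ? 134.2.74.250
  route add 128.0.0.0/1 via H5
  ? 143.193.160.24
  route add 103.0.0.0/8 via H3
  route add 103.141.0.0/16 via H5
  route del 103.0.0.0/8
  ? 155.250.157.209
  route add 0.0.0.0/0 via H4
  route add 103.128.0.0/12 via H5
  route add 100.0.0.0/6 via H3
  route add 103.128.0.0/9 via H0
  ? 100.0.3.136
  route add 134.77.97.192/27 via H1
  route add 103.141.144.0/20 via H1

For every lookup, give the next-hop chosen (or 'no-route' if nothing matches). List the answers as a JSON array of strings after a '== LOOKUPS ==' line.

Trace:
  + 134.77.97.192/28 (H0) depth=28
  - 134.77.97.192/28 clear@28
  + 134.77.97.193/32 (H4) depth=32
  - 134.77.97.193/32 clear@32
  + 103.0.0.0/8 (H3) depth=8
  Q 103.0.0.12: descend 01100111 ; hops seen [H3] ; pick H3
  + 134.77.96.0/20 (H0) depth=20
  + 134.77.96.0/20 (H0) depth=20
  + 134.0.0.0/8 (H0) depth=8
  + 103.0.0.0/8 (H5) depth=8
  + 134.64.0.0/12 (H2) depth=12
  - 134.64.0.0/12 clear@12
  + 0.0.0.0/0 (H3) depth=0
  - 134.77.96.0/20 clear@20
  + 103.128.0.0/12 (H1) depth=12
  + 103.0.0.0/8 (H3) depth=8
  Q 103.0.0.60: descend 01100111 ; hops seen [H3,H3] ; pick H3
  Q 134.0.47.115: descend 100001100 ; hops seen [H3,H0] ; pick H0
  Q 134.0.0.2: descend 100001100 ; hops seen [H3,H0] ; pick H0
  - 103.128.0.0/12 clear@12
  Q 134.0.19.75: descend 100001100 ; hops seen [H3,H0] ; pick H0
  Q 134.0.45.84: descend 100001100 ; hops seen [H3,H0] ; pick H0
  Q 134.2.74.250: descend 100001100 ; hops seen [H3,H0] ; pick H0
  + 128.0.0.0/1 (H5) depth=1
  Q 143.193.160.24: descend 1000 ; hops seen [H3,H5] ; pick H5
  + 103.0.0.0/8 (H3) depth=8
  + 103.141.0.0/16 (H5) depth=16
  - 103.0.0.0/8 clear@8
  Q 155.250.157.209: descend 100 ; hops seen [H3,H5] ; pick H5
  + 0.0.0.0/0 (H4) depth=0
  + 103.128.0.0/12 (H5) depth=12
  + 100.0.0.0/6 (H3) depth=6
  + 103.128.0.0/9 (H0) depth=9
  Q 100.0.3.136: descend 011001 ; hops seen [H4,H3] ; pick H3
  + 134.77.97.192/27 (H1) depth=27
  + 103.141.144.0/20 (H1) depth=20

== LOOKUPS ==
["H3","H3","H0","H0","H0","H0","H0","H5","H5","H3"]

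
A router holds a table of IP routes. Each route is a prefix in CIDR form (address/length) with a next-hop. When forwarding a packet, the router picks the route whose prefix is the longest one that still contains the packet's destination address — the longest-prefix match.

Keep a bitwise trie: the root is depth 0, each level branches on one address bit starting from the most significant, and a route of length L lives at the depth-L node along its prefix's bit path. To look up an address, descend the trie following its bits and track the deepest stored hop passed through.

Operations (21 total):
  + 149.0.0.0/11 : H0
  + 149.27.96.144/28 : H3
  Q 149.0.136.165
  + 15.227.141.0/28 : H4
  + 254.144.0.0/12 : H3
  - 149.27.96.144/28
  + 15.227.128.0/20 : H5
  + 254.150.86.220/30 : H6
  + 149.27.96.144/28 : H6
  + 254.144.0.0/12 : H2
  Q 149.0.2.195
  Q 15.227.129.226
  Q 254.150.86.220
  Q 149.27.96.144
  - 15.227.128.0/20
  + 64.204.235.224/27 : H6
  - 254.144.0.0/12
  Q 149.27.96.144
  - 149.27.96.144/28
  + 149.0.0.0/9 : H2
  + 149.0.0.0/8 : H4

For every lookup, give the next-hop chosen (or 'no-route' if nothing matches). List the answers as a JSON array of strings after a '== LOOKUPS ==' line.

Apply in order:
  + 149.0.0.0/11 (H0) depth=11
  + 149.27.96.144/28 (H3) depth=28
  Q 149.0.136.165: descend 10010101000 ; hops seen [H0] ; pick H0
  + 15.227.141.0/28 (H4) depth=28
  + 254.144.0.0/12 (H3) depth=12
  del 149.27.96.144/28 (clear depth 28)
  + 15.227.128.0/20 (H5) depth=20
  + 254.150.86.220/30 (H6) depth=30
  + 149.27.96.144/28 (H6) depth=28
  + 254.144.0.0/12 (H2) depth=12
  Q 149.0.2.195: descend 10010101000 ; hops seen [H0] ; pick H0
  Q 15.227.129.226: descend 00001111111000111000 ; hops seen [H5] ; pick H5
  Q 254.150.86.220: descend 111111101001011001010110110111 ; hops seen [H2,H6] ; pick H6
  Q 149.27.96.144: descend 1001010100011011011000001001 ; hops seen [H0,H6] ; pick H6
  del 15.227.128.0/20 (clear depth 20)
  + 64.204.235.224/27 (H6) depth=27
  del 254.144.0.0/12 (clear depth 12)
  Q 149.27.96.144: descend 1001010100011011011000001001 ; hops seen [H0,H6] ; pick H6
  del 149.27.96.144/28 (clear depth 28)
  + 149.0.0.0/9 (H2) depth=9
  + 149.0.0.0/8 (H4) depth=8

== LOOKUPS ==
["H0","H0","H5","H6","H6","H6"]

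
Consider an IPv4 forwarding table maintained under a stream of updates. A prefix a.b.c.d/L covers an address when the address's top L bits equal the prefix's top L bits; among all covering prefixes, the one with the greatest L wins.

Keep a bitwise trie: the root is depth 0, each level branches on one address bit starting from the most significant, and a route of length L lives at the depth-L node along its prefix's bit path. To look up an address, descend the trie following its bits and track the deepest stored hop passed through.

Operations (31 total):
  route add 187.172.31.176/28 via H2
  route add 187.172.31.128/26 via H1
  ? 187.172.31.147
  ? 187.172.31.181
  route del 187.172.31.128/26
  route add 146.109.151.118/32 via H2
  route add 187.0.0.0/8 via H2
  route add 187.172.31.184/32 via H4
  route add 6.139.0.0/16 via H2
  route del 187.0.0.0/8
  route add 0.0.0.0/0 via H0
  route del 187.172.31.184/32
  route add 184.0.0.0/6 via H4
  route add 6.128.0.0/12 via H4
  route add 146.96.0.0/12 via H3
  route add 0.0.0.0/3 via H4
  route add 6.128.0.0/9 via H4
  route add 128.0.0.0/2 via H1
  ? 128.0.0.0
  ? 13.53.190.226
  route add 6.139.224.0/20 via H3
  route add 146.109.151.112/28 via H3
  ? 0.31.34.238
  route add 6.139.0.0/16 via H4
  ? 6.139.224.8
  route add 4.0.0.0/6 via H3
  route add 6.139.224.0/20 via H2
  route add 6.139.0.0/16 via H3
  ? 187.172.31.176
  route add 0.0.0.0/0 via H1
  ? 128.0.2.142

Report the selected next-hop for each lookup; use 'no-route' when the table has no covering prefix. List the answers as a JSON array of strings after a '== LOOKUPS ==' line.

Process each operation:
  add 187.172.31.176/28 -> H2 at depth 28
  add 187.172.31.128/26 -> H1 at depth 26
  Q 187.172.31.147: descend 10111011101011000001111110 ; hops seen [H1] ; pick H1
  Q 187.172.31.181: descend 1011101110101100000111111011 ; hops seen [H1,H2] ; pick H2
  del 187.172.31.128/26 (clear depth 26)
  add 146.109.151.118/32 -> H2 at depth 32
  add 187.0.0.0/8 -> H2 at depth 8
  add 187.172.31.184/32 -> H4 at depth 32
  add 6.139.0.0/16 -> H2 at depth 16
  del 187.0.0.0/8 (clear depth 8)
  add 0.0.0.0/0 -> H0 at depth 0
  del 187.172.31.184/32 (clear depth 32)
  add 184.0.0.0/6 -> H4 at depth 6
  add 6.128.0.0/12 -> H4 at depth 12
  add 146.96.0.0/12 -> H3 at depth 12
  add 0.0.0.0/3 -> H4 at depth 3
  add 6.128.0.0/9 -> H4 at depth 9
  add 128.0.0.0/2 -> H1 at depth 2
  Q 128.0.0.0: descend 100 ; hops seen [H0,H1] ; pick H1
  Q 13.53.190.226: descend 0000 ; hops seen [H0,H4] ; pick H4
  add 6.139.224.0/20 -> H3 at depth 20
  add 146.109.151.112/28 -> H3 at depth 28
  Q 0.31.34.238: descend 00000 ; hops seen [H0,H4] ; pick H4
  add 6.139.0.0/16 -> H4 at depth 16
  Q 6.139.224.8: descend 00000110100010111110 ; hops seen [H0,H4,H4,H4,H4,H3] ; pick H3
  add 4.0.0.0/6 -> H3 at depth 6
  add 6.139.224.0/20 -> H2 at depth 20
  add 6.139.0.0/16 -> H3 at depth 16
  Q 187.172.31.176: descend 1011101110101100000111111011 ; hops seen [H0,H1,H4,H2] ; pick H2
  add 0.0.0.0/0 -> H1 at depth 0
  Q 128.0.2.142: descend 100 ; hops seen [H1,H1] ; pick H1

== LOOKUPS ==
["H1","H2","H1","H4","H4","H3","H2","H1"]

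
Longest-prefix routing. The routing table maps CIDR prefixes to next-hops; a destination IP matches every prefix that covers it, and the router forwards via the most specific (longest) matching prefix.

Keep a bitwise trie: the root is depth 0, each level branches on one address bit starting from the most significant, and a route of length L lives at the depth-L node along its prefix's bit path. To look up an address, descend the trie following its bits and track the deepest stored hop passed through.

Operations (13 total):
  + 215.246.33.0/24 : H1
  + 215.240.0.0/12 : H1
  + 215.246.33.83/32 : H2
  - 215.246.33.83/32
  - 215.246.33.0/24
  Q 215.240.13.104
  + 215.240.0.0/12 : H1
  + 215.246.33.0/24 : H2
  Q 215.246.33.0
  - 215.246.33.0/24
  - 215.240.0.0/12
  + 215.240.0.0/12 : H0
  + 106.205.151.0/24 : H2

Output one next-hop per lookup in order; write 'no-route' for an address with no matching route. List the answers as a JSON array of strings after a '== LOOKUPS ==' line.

Trace:
  + 215.246.33.0/24 (H1) depth=24
  + 215.240.0.0/12 (H1) depth=12
  + 215.246.33.83/32 (H2) depth=32
  del 215.246.33.83/32 (clear depth 32)
  del 215.246.33.0/24 (clear depth 24)
  lookup 215.240.13.104: bits 1101011111110 walk d0:-→d1:-→d2:-→d3:-→d4:-→d5:-→d6:-→d7:-→d8:-→d9:-→d10:-→d11:-→d12:H1→d13:- -> H1
  + 215.240.0.0/12 (H1) depth=12
  + 215.246.33.0/24 (H2) depth=24
  lookup 215.246.33.0: bits 1101011111110110001000010 walk d0:-→d1:-→d2:-→d3:-→d4:-→d5:-→d6:-→d7:-→d8:-→d9:-→d10:-→d11:-→d12:H1→d13:-→d14:-→d15:-→d16:-→d17:-→d18:-→d19:-→d20:-→d21:-→d22:-→d23:-→d24:H2→d25:- -> H2
  del 215.246.33.0/24 (clear depth 24)
  del 215.240.0.0/12 (clear depth 12)
  + 215.240.0.0/12 (H0) depth=12
  + 106.205.151.0/24 (H2) depth=24

== LOOKUPS ==
["H1","H2"]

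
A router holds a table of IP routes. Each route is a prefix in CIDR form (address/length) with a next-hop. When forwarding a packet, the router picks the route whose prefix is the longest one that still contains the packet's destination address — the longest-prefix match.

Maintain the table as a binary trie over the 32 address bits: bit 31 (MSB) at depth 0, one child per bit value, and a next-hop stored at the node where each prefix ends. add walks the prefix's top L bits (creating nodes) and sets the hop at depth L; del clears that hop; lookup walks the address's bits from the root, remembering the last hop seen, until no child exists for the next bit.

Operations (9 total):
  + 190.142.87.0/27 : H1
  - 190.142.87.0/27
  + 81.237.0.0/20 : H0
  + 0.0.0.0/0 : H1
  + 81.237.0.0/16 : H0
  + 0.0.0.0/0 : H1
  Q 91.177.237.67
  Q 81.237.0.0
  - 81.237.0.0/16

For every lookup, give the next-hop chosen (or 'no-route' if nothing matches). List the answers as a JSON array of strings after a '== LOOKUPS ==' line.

Process each operation:
  + 190.142.87.0/27 (H1) depth=27
  - 190.142.87.0/27 clear@27
  + 81.237.0.0/20 (H0) depth=20
  + 0.0.0.0/0 (H1) depth=0
  + 81.237.0.0/16 (H0) depth=16
  + 0.0.0.0/0 (H1) depth=0
  lookup 91.177.237.67: bits 0101 walk d0:H1→d1:-→d2:-→d3:-→d4:- -> H1
  lookup 81.237.0.0: bits 01010001111011010000 walk d0:H1→d1:-→d2:-→d3:-→d4:-→d5:-→d6:-→d7:-→d8:-→d9:-→d10:-→d11:-→d12:-→d13:-→d14:-→d15:-→d16:H0→d17:-→d18:-→d19:-→d20:H0 -> H0
  - 81.237.0.0/16 clear@16

== LOOKUPS ==
["H1","H0"]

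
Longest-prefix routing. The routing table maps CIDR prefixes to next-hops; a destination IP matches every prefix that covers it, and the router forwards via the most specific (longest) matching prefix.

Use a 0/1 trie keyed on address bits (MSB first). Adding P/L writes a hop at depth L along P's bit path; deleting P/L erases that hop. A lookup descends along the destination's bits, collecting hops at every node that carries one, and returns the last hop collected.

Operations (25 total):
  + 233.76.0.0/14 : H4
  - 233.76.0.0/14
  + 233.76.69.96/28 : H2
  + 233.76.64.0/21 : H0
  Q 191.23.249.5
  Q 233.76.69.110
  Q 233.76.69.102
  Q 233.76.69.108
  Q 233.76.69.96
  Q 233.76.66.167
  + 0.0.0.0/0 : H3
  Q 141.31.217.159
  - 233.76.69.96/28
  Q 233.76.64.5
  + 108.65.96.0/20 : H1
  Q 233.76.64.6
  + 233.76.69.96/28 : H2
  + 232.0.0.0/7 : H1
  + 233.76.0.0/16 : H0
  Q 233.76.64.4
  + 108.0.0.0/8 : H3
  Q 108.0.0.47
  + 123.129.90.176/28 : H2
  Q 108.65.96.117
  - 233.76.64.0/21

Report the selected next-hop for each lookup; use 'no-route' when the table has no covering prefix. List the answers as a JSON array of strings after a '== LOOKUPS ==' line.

Apply in order:
  + 233.76.0.0/14 (H4) depth=14
  - 233.76.0.0/14 clear@14
  + 233.76.69.96/28 (H2) depth=28
  + 233.76.64.0/21 (H0) depth=21
  lookup 191.23.249.5: bits 1 walk d0:-→d1:- -> no-route
  lookup 233.76.69.110: bits 1110100101001100010001010110 walk d0:-→d1:-→d2:-→d3:-→d4:-→d5:-→d6:-→d7:-→d8:-→d9:-→d10:-→d11:-→d12:-→d13:-→d14:-→d15:-→d16:-→d17:-→d18:-→d19:-→d20:-→d21:H0→d22:-→d23:-→d24:-→d25:-→d26:-→d27:-→d28:H2 -> H2
  lookup 233.76.69.102: bits 1110100101001100010001010110 walk d0:-→d1:-→d2:-→d3:-→d4:-→d5:-→d6:-→d7:-→d8:-→d9:-→d10:-→d11:-→d12:-→d13:-→d14:-→d15:-→d16:-→d17:-→d18:-→d19:-→d20:-→d21:H0→d22:-→d23:-→d24:-→d25:-→d26:-→d27:-→d28:H2 -> H2
  lookup 233.76.69.108: bits 1110100101001100010001010110 walk d0:-→d1:-→d2:-→d3:-→d4:-→d5:-→d6:-→d7:-→d8:-→d9:-→d10:-→d11:-→d12:-→d13:-→d14:-→d15:-→d16:-→d17:-→d18:-→d19:-→d20:-→d21:H0→d22:-→d23:-→d24:-→d25:-→d26:-→d27:-→d28:H2 -> H2
  lookup 233.76.69.96: bits 1110100101001100010001010110 walk d0:-→d1:-→d2:-→d3:-→d4:-→d5:-→d6:-→d7:-→d8:-→d9:-→d10:-→d11:-→d12:-→d13:-→d14:-→d15:-→d16:-→d17:-→d18:-→d19:-→d20:-→d21:H0→d22:-→d23:-→d24:-→d25:-→d26:-→d27:-→d28:H2 -> H2
  lookup 233.76.66.167: bits 111010010100110001000 walk d0:-→d1:-→d2:-→d3:-→d4:-→d5:-→d6:-→d7:-→d8:-→d9:-→d10:-→d11:-→d12:-→d13:-→d14:-→d15:-→d16:-→d17:-→d18:-→d19:-→d20:-→d21:H0 -> H0
  + 0.0.0.0/0 (H3) depth=0
  lookup 141.31.217.159: bits 1 walk d0:H3→d1:- -> H3
  - 233.76.69.96/28 clear@28
  lookup 233.76.64.5: bits 111010010100110001000 walk d0:H3→d1:-→d2:-→d3:-→d4:-→d5:-→d6:-→d7:-→d8:-→d9:-→d10:-→d11:-→d12:-→d13:-→d14:-→d15:-→d16:-→d17:-→d18:-→d19:-→d20:-→d21:H0 -> H0
  + 108.65.96.0/20 (H1) depth=20
  lookup 233.76.64.6: bits 111010010100110001000 walk d0:H3→d1:-→d2:-→d3:-→d4:-→d5:-→d6:-→d7:-→d8:-→d9:-→d10:-→d11:-→d12:-→d13:-→d14:-→d15:-→d16:-→d17:-→d18:-→d19:-→d20:-→d21:H0 -> H0
  + 233.76.69.96/28 (H2) depth=28
  + 232.0.0.0/7 (H1) depth=7
  + 233.76.0.0/16 (H0) depth=16
  lookup 233.76.64.4: bits 111010010100110001000 walk d0:H3→d1:-→d2:-→d3:-→d4:-→d5:-→d6:-→d7:H1→d8:-→d9:-→d10:-→d11:-→d12:-→d13:-→d14:-→d15:-→d16:H0→d17:-→d18:-→d19:-→d20:-→d21:H0 -> H0
  + 108.0.0.0/8 (H3) depth=8
  lookup 108.0.0.47: bits 011011000 walk d0:H3→d1:-→d2:-→d3:-→d4:-→d5:-→d6:-→d7:-→d8:H3→d9:- -> H3
  + 123.129.90.176/28 (H2) depth=28
  lookup 108.65.96.117: bits 01101100010000010110 walk d0:H3→d1:-→d2:-→d3:-→d4:-→d5:-→d6:-→d7:-→d8:H3→d9:-→d10:-→d11:-→d12:-→d13:-→d14:-→d15:-→d16:-→d17:-→d18:-→d19:-→d20:H1 -> H1
  - 233.76.64.0/21 clear@21

== LOOKUPS ==
["no-route","H2","H2","H2","H2","H0","H3","H0","H0","H0","H3","H1"]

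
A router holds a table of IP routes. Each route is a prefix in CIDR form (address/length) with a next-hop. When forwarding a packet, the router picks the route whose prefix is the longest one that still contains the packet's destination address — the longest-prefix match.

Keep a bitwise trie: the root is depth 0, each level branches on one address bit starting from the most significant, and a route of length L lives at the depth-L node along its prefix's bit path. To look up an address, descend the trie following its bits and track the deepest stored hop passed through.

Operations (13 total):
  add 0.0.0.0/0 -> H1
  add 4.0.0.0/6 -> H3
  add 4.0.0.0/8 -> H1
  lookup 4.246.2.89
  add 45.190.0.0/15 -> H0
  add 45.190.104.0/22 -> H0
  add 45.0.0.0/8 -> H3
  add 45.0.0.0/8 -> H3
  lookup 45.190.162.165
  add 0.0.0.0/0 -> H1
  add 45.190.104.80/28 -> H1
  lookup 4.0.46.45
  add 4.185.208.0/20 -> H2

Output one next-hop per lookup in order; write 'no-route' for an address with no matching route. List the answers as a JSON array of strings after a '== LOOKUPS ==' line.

Apply in order:
  add 0.0.0.0/0 -> H1 at depth 0
  add 4.0.0.0/6 -> H3 at depth 6
  add 4.0.0.0/8 -> H1 at depth 8
  ? 4.246.2.89  path d0:H1→d1:-→d2:-→d3:-→d4:-→d5:-→d6:H3→d7:-→d8:H1  best=H1
  add 45.190.0.0/15 -> H0 at depth 15
  add 45.190.104.0/22 -> H0 at depth 22
  add 45.0.0.0/8 -> H3 at depth 8
  add 45.0.0.0/8 -> H3 at depth 8
  ? 45.190.162.165  path d0:H1→d1:-→d2:-→d3:-→d4:-→d5:-→d6:-→d7:-→d8:H3→d9:-→d10:-→d11:-→d12:-→d13:-→d14:-→d15:H0→d16:-  best=H0
  add 0.0.0.0/0 -> H1 at depth 0
  add 45.190.104.80/28 -> H1 at depth 28
  ? 4.0.46.45  path d0:H1→d1:-→d2:-→d3:-→d4:-→d5:-→d6:H3→d7:-→d8:H1  best=H1
  add 4.185.208.0/20 -> H2 at depth 20

== LOOKUPS ==
["H1","H0","H1"]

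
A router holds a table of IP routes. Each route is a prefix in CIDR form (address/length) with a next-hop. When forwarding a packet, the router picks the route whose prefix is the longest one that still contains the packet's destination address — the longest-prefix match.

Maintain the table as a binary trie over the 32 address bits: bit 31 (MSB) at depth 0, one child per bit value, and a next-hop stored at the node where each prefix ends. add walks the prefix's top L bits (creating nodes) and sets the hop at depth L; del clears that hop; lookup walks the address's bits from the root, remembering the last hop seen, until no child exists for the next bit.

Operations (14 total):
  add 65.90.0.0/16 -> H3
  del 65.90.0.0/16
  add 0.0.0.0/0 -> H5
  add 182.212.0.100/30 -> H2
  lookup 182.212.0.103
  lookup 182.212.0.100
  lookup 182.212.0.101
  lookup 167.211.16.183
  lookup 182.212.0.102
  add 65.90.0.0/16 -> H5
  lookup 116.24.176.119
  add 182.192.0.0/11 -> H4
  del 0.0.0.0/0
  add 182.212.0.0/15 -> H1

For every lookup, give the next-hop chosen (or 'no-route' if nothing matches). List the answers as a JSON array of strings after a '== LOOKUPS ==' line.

Apply in order:
  add 65.90.0.0/16 -> H3 at depth 16
  - 65.90.0.0/16 clear@16
  add 0.0.0.0/0 -> H5 at depth 0
  add 182.212.0.100/30 -> H2 at depth 30
  Q 182.212.0.103: descend 101101101101010000000000011001 ; hops seen [H5,H2] ; pick H2
  Q 182.212.0.100: descend 101101101101010000000000011001 ; hops seen [H5,H2] ; pick H2
  Q 182.212.0.101: descend 101101101101010000000000011001 ; hops seen [H5,H2] ; pick H2
  Q 167.211.16.183: descend 101 ; hops seen [H5] ; pick H5
  Q 182.212.0.102: descend 101101101101010000000000011001 ; hops seen [H5,H2] ; pick H2
  add 65.90.0.0/16 -> H5 at depth 16
  Q 116.24.176.119: descend 01 ; hops seen [H5] ; pick H5
  add 182.192.0.0/11 -> H4 at depth 11
  - 0.0.0.0/0 clear@0
  add 182.212.0.0/15 -> H1 at depth 15

== LOOKUPS ==
["H2","H2","H2","H5","H2","H5"]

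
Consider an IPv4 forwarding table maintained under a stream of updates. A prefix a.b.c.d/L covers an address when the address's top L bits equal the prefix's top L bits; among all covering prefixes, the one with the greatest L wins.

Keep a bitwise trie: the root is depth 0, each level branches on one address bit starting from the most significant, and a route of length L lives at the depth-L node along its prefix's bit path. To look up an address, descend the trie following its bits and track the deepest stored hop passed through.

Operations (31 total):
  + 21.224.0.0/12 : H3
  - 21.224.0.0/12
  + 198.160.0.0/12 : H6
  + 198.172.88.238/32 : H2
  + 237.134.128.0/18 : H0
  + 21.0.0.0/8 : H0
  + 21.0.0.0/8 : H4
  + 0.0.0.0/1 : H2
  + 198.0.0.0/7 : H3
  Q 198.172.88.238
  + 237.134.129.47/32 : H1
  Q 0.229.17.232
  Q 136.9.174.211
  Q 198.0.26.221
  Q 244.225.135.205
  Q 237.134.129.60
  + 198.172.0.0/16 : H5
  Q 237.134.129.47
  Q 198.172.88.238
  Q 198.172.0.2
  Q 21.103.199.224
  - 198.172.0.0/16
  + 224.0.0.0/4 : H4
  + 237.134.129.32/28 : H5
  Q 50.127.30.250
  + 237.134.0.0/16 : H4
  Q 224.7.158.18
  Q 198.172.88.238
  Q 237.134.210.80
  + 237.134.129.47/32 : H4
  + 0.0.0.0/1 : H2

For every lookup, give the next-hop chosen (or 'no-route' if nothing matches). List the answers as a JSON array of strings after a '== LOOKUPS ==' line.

Apply in order:
  add 21.224.0.0/12 -> H3 at depth 12
  - 21.224.0.0/12 clear@12
  add 198.160.0.0/12 -> H6 at depth 12
  add 198.172.88.238/32 -> H2 at depth 32
  add 237.134.128.0/18 -> H0 at depth 18
  add 21.0.0.0/8 -> H0 at depth 8
  add 21.0.0.0/8 -> H4 at depth 8
  add 0.0.0.0/1 -> H2 at depth 1
  add 198.0.0.0/7 -> H3 at depth 7
  lookup 198.172.88.238: bits 11000110101011000101100011101110 walk d0:-→d1:-→d2:-→d3:-→d4:-→d5:-→d6:-→d7:H3→d8:-→d9:-→d10:-→d11:-→d12:H6→d13:-→d14:-→d15:-→d16:-→d17:-→d18:-→d19:-→d20:-→d21:-→d22:-→d23:-→d24:-→d25:-→d26:-→d27:-→d28:-→d29:-→d30:-→d31:-→d32:H2 -> H2
  add 237.134.129.47/32 -> H1 at depth 32
  lookup 0.229.17.232: bits 000 walk d0:-→d1:H2→d2:-→d3:- -> H2
  lookup 136.9.174.211: bits 1 walk d0:-→d1:- -> no-route
  lookup 198.0.26.221: bits 11000110 walk d0:-→d1:-→d2:-→d3:-→d4:-→d5:-→d6:-→d7:H3→d8:- -> H3
  lookup 244.225.135.205: bits 111 walk d0:-→d1:-→d2:-→d3:- -> no-route
  lookup 237.134.129.60: bits 111011011000011010000001001 walk d0:-→d1:-→d2:-→d3:-→d4:-→d5:-→d6:-→d7:-→d8:-→d9:-→d10:-→d11:-→d12:-→d13:-→d14:-→d15:-→d16:-→d17:-→d18:H0→d19:-→d20:-→d21:-→d22:-→d23:-→d24:-→d25:-→d26:-→d27:- -> H0
  add 198.172.0.0/16 -> H5 at depth 16
  lookup 237.134.129.47: bits 11101101100001101000000100101111 walk d0:-→d1:-→d2:-→d3:-→d4:-→d5:-→d6:-→d7:-→d8:-→d9:-→d10:-→d11:-→d12:-→d13:-→d14:-→d15:-→d16:-→d17:-→d18:H0→d19:-→d20:-→d21:-→d22:-→d23:-→d24:-→d25:-→d26:-→d27:-→d28:-→d29:-→d30:-→d31:-→d32:H1 -> H1
  lookup 198.172.88.238: bits 11000110101011000101100011101110 walk d0:-→d1:-→d2:-→d3:-→d4:-→d5:-→d6:-→d7:H3→d8:-→d9:-→d10:-→d11:-→d12:H6→d13:-→d14:-→d15:-→d16:H5→d17:-→d18:-→d19:-→d20:-→d21:-→d22:-→d23:-→d24:-→d25:-→d26:-→d27:-→d28:-→d29:-→d30:-→d31:-→d32:H2 -> H2
  lookup 198.172.0.2: bits 11000110101011000 walk d0:-→d1:-→d2:-→d3:-→d4:-→d5:-→d6:-→d7:H3→d8:-→d9:-→d10:-→d11:-→d12:H6→d13:-→d14:-→d15:-→d16:H5→d17:- -> H5
  lookup 21.103.199.224: bits 00010101 walk d0:-→d1:H2→d2:-→d3:-→d4:-→d5:-→d6:-→d7:-→d8:H4 -> H4
  - 198.172.0.0/16 clear@16
  add 224.0.0.0/4 -> H4 at depth 4
  add 237.134.129.32/28 -> H5 at depth 28
  lookup 50.127.30.250: bits 00 walk d0:-→d1:H2→d2:- -> H2
  add 237.134.0.0/16 -> H4 at depth 16
  lookup 224.7.158.18: bits 1110 walk d0:-→d1:-→d2:-→d3:-→d4:H4 -> H4
  lookup 198.172.88.238: bits 11000110101011000101100011101110 walk d0:-→d1:-→d2:-→d3:-→d4:-→d5:-→d6:-→d7:H3→d8:-→d9:-→d10:-→d11:-→d12:H6→d13:-→d14:-→d15:-→d16:-→d17:-→d18:-→d19:-→d20:-→d21:-→d22:-→d23:-→d24:-→d25:-→d26:-→d27:-→d28:-→d29:-→d30:-→d31:-→d32:H2 -> H2
  lookup 237.134.210.80: bits 11101101100001101 walk d0:-→d1:-→d2:-→d3:-→d4:H4→d5:-→d6:-→d7:-→d8:-→d9:-→d10:-→d11:-→d12:-→d13:-→d14:-→d15:-→d16:H4→d17:- -> H4
  add 237.134.129.47/32 -> H4 at depth 32
  add 0.0.0.0/1 -> H2 at depth 1

== LOOKUPS ==
["H2","H2","no-route","H3","no-route","H0","H1","H2","H5","H4","H2","H4","H2","H4"]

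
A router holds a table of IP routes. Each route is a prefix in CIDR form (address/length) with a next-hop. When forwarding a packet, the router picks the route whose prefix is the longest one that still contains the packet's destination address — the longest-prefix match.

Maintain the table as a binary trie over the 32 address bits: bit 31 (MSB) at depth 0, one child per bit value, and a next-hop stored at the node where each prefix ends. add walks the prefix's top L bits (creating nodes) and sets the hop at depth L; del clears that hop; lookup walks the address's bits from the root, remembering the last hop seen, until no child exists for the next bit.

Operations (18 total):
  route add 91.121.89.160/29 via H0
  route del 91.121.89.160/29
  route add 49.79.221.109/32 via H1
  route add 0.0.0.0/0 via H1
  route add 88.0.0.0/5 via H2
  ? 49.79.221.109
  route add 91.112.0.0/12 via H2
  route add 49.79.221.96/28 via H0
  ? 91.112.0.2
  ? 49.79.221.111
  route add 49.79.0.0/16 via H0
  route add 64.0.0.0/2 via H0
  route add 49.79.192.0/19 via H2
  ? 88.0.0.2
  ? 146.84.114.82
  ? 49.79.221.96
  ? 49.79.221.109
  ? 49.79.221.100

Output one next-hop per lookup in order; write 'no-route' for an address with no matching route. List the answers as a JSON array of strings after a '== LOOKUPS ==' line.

Trace:
  + 91.121.89.160/29 (H0) depth=29
  - 91.121.89.160/29 clear@29
  + 49.79.221.109/32 (H1) depth=32
  + 0.0.0.0/0 (H1) depth=0
  + 88.0.0.0/5 (H2) depth=5
  ? 49.79.221.109  path d0:H1→d1:-→d2:-→d3:-→d4:-→d5:-→d6:-→d7:-→d8:-→d9:-→d10:-→d11:-→d12:-→d13:-→d14:-→d15:-→d16:-→d17:-→d18:-→d19:-→d20:-→d21:-→d22:-→d23:-→d24:-→d25:-→d26:-→d27:-→d28:-→d29:-→d30:-→d31:-→d32:H1  best=H1
  + 91.112.0.0/12 (H2) depth=12
  + 49.79.221.96/28 (H0) depth=28
  ? 91.112.0.2  path d0:H1→d1:-→d2:-→d3:-→d4:-→d5:H2→d6:-→d7:-→d8:-→d9:-→d10:-→d11:-→d12:H2  best=H2
  ? 49.79.221.111  path d0:H1→d1:-→d2:-→d3:-→d4:-→d5:-→d6:-→d7:-→d8:-→d9:-→d10:-→d11:-→d12:-→d13:-→d14:-→d15:-→d16:-→d17:-→d18:-→d19:-→d20:-→d21:-→d22:-→d23:-→d24:-→d25:-→d26:-→d27:-→d28:H0→d29:-→d30:-  best=H0
  + 49.79.0.0/16 (H0) depth=16
  + 64.0.0.0/2 (H0) depth=2
  + 49.79.192.0/19 (H2) depth=19
  ? 88.0.0.2  path d0:H1→d1:-→d2:H0→d3:-→d4:-→d5:H2→d6:-  best=H2
  ? 146.84.114.82  path d0:H1  best=H1
  ? 49.79.221.96  path d0:H1→d1:-→d2:-→d3:-→d4:-→d5:-→d6:-→d7:-→d8:-→d9:-→d10:-→d11:-→d12:-→d13:-→d14:-→d15:-→d16:H0→d17:-→d18:-→d19:H2→d20:-→d21:-→d22:-→d23:-→d24:-→d25:-→d26:-→d27:-→d28:H0  best=H0
  ? 49.79.221.109  path d0:H1→d1:-→d2:-→d3:-→d4:-→d5:-→d6:-→d7:-→d8:-→d9:-→d10:-→d11:-→d12:-→d13:-→d14:-→d15:-→d16:H0→d17:-→d18:-→d19:H2→d20:-→d21:-→d22:-→d23:-→d24:-→d25:-→d26:-→d27:-→d28:H0→d29:-→d30:-→d31:-→d32:H1  best=H1
  ? 49.79.221.100  path d0:H1→d1:-→d2:-→d3:-→d4:-→d5:-→d6:-→d7:-→d8:-→d9:-→d10:-→d11:-→d12:-→d13:-→d14:-→d15:-→d16:H0→d17:-→d18:-→d19:H2→d20:-→d21:-→d22:-→d23:-→d24:-→d25:-→d26:-→d27:-→d28:H0  best=H0

== LOOKUPS ==
["H1","H2","H0","H2","H1","H0","H1","H0"]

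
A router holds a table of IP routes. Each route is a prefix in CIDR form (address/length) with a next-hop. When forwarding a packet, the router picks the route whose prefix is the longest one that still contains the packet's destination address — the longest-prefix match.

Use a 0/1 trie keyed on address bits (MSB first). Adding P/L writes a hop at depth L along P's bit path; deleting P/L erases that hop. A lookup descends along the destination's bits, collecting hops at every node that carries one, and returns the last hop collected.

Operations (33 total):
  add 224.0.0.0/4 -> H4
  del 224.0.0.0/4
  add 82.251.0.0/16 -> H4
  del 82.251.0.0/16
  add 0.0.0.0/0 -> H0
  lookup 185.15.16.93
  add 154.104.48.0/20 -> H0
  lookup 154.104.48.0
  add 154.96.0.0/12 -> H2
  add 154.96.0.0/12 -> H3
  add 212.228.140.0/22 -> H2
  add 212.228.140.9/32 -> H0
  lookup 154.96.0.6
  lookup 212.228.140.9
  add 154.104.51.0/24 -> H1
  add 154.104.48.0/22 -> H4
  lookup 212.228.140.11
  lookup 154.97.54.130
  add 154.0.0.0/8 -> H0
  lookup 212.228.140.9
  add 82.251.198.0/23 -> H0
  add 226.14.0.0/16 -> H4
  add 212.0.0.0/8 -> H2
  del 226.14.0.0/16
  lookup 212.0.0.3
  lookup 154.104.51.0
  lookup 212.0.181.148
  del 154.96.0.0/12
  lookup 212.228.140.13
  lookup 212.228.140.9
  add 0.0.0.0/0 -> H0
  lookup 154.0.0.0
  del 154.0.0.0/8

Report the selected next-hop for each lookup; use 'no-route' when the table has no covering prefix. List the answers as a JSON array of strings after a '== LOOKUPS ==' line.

Trace:
  add 224.0.0.0/4 -> H4 at depth 4
  del 224.0.0.0/4 (clear depth 4)
  add 82.251.0.0/16 -> H4 at depth 16
  del 82.251.0.0/16 (clear depth 16)
  add 0.0.0.0/0 -> H0 at depth 0
  ? 185.15.16.93  path d0:H0→d1:-  best=H0
  add 154.104.48.0/20 -> H0 at depth 20
  ? 154.104.48.0  path d0:H0→d1:-→d2:-→d3:-→d4:-→d5:-→d6:-→d7:-→d8:-→d9:-→d10:-→d11:-→d12:-→d13:-→d14:-→d15:-→d16:-→d17:-→d18:-→d19:-→d20:H0  best=H0
  add 154.96.0.0/12 -> H2 at depth 12
  add 154.96.0.0/12 -> H3 at depth 12
  add 212.228.140.0/22 -> H2 at depth 22
  add 212.228.140.9/32 -> H0 at depth 32
  ? 154.96.0.6  path d0:H0→d1:-→d2:-→d3:-→d4:-→d5:-→d6:-→d7:-→d8:-→d9:-→d10:-→d11:-→d12:H3  best=H3
  ? 212.228.140.9  path d0:H0→d1:-→d2:-→d3:-→d4:-→d5:-→d6:-→d7:-→d8:-→d9:-→d10:-→d11:-→d12:-→d13:-→d14:-→d15:-→d16:-→d17:-→d18:-→d19:-→d20:-→d21:-→d22:H2→d23:-→d24:-→d25:-→d26:-→d27:-→d28:-→d29:-→d30:-→d31:-→d32:H0  best=H0
  add 154.104.51.0/24 -> H1 at depth 24
  add 154.104.48.0/22 -> H4 at depth 22
  ? 212.228.140.11  path d0:H0→d1:-→d2:-→d3:-→d4:-→d5:-→d6:-→d7:-→d8:-→d9:-→d10:-→d11:-→d12:-→d13:-→d14:-→d15:-→d16:-→d17:-→d18:-→d19:-→d20:-→d21:-→d22:H2→d23:-→d24:-→d25:-→d26:-→d27:-→d28:-→d29:-→d30:-  best=H2
  ? 154.97.54.130  path d0:H0→d1:-→d2:-→d3:-→d4:-→d5:-→d6:-→d7:-→d8:-→d9:-→d10:-→d11:-→d12:H3  best=H3
  add 154.0.0.0/8 -> H0 at depth 8
  ? 212.228.140.9  path d0:H0→d1:-→d2:-→d3:-→d4:-→d5:-→d6:-→d7:-→d8:-→d9:-→d10:-→d11:-→d12:-→d13:-→d14:-→d15:-→d16:-→d17:-→d18:-→d19:-→d20:-→d21:-→d22:H2→d23:-→d24:-→d25:-→d26:-→d27:-→d28:-→d29:-→d30:-→d31:-→d32:H0  best=H0
  add 82.251.198.0/23 -> H0 at depth 23
  add 226.14.0.0/16 -> H4 at depth 16
  add 212.0.0.0/8 -> H2 at depth 8
  del 226.14.0.0/16 (clear depth 16)
  ? 212.0.0.3  path d0:H0→d1:-→d2:-→d3:-→d4:-→d5:-→d6:-→d7:-→d8:H2  best=H2
  ? 154.104.51.0  path d0:H0→d1:-→d2:-→d3:-→d4:-→d5:-→d6:-→d7:-→d8:H0→d9:-→d10:-→d11:-→d12:H3→d13:-→d14:-→d15:-→d16:-→d17:-→d18:-→d19:-→d20:H0→d21:-→d22:H4→d23:-→d24:H1  best=H1
  ? 212.0.181.148  path d0:H0→d1:-→d2:-→d3:-→d4:-→d5:-→d6:-→d7:-→d8:H2  best=H2
  del 154.96.0.0/12 (clear depth 12)
  ? 212.228.140.13  path d0:H0→d1:-→d2:-→d3:-→d4:-→d5:-→d6:-→d7:-→d8:H2→d9:-→d10:-→d11:-→d12:-→d13:-→d14:-→d15:-→d16:-→d17:-→d18:-→d19:-→d20:-→d21:-→d22:H2→d23:-→d24:-→d25:-→d26:-→d27:-→d28:-→d29:-  best=H2
  ? 212.228.140.9  path d0:H0→d1:-→d2:-→d3:-→d4:-→d5:-→d6:-→d7:-→d8:H2→d9:-→d10:-→d11:-→d12:-→d13:-→d14:-→d15:-→d16:-→d17:-→d18:-→d19:-→d20:-→d21:-→d22:H2→d23:-→d24:-→d25:-→d26:-→d27:-→d28:-→d29:-→d30:-→d31:-→d32:H0  best=H0
  add 0.0.0.0/0 -> H0 at depth 0
  ? 154.0.0.0  path d0:H0→d1:-→d2:-→d3:-→d4:-→d5:-→d6:-→d7:-→d8:H0→d9:-  best=H0
  del 154.0.0.0/8 (clear depth 8)

== LOOKUPS ==
["H0","H0","H3","H0","H2","H3","H0","H2","H1","H2","H2","H0","H0"]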